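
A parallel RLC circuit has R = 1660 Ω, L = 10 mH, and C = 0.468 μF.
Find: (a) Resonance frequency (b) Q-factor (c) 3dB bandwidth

Step 1 — Resonance: ω₀ = 1/√(LC) = 1/√(0.01·4.68e-07) = 1.462e+04 rad/s.
Step 2 — f₀ = ω₀/(2π) = 2326 Hz.
Step 3 — Parallel Q: Q = R/(ω₀L) = 1660/(1.462e+04·0.01) = 11.36.
Step 4 — Bandwidth: Δω = ω₀/Q = 1287 rad/s; BW = Δω/(2π) = 204.9 Hz.

(a) f₀ = 2326 Hz  (b) Q = 11.36  (c) BW = 204.9 Hz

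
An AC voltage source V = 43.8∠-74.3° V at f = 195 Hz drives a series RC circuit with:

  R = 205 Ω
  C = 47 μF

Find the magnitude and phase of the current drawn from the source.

Step 1 — Angular frequency: ω = 2π·f = 2π·195 = 1225 rad/s.
Step 2 — Component impedances:
  R: Z = R = 205 Ω
  C: Z = 1/(jωC) = -j/(ω·C) = 0 - j17.37 Ω
Step 3 — Series combination: Z_total = R + C = 205 - j17.37 Ω = 205.7∠-4.8° Ω.
Step 4 — Source phasor: V = 43.8∠-74.3° V = 11.85 - j42.17 V.
Step 5 — Ohm's law: I = V / Z_total = (11.85 - j42.17) / (205 - j17.37) = 0.0747 - j0.1994 A.
Step 6 — Convert to polar: |I| = 0.2129 A, ∠I = -69.5°.

I = 0.2129∠-69.5° A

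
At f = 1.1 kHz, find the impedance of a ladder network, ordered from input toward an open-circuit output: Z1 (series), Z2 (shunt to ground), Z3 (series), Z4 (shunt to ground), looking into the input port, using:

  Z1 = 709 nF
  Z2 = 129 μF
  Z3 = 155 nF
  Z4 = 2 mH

Step 1 — Angular frequency: ω = 2π·f = 2π·1100 = 6912 rad/s.
Step 2 — Component impedances:
  Z1: Z = 1/(jωC) = -j/(ω·C) = 0 - j204.1 Ω
  Z2: Z = 1/(jωC) = -j/(ω·C) = 0 - j1.122 Ω
  Z3: Z = 1/(jωC) = -j/(ω·C) = 0 - j933.5 Ω
  Z4: Z = jωL = j·6912·0.002 = 0 + j13.82 Ω
Step 3 — Ladder network (open output): work backward from the far end, alternating series and parallel combinations. Z_in = 0 - j205.2 Ω = 205.2∠-90.0° Ω.

Z = 0 - j205.2 Ω = 205.2∠-90.0° Ω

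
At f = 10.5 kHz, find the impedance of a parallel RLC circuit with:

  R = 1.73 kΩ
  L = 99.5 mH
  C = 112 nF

Step 1 — Angular frequency: ω = 2π·f = 2π·1.05e+04 = 6.597e+04 rad/s.
Step 2 — Component impedances:
  R: Z = R = 1730 Ω
  L: Z = jωL = j·6.597e+04·0.0995 = 0 + j6564 Ω
  C: Z = 1/(jωC) = -j/(ω·C) = 0 - j135.3 Ω
Step 3 — Parallel combination: 1/Z_total = 1/R + 1/L + 1/C; Z_total = 10.97 - j137.3 Ω = 137.7∠-85.4° Ω.

Z = 10.97 - j137.3 Ω = 137.7∠-85.4° Ω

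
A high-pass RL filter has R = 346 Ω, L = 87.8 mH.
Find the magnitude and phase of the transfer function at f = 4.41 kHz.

Step 1 — Angular frequency: ω = 2π·4410 = 2.771e+04 rad/s.
Step 2 — Transfer function: H(jω) = jωL/(R + jωL).
Step 3 — Numerator jωL = j·2433; denominator R + jωL = 346 + j2433.
Step 4 — H = 0.9802 + j0.1394.
Step 5 — Magnitude: |H| = 0.99 (-0.1 dB); phase: φ = 8.1°.

|H| = 0.99 (-0.1 dB), φ = 8.1°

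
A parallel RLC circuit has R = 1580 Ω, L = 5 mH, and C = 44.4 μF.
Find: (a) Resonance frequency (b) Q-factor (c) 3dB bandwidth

Step 1 — Resonance: ω₀ = 1/√(LC) = 1/√(0.005·4.44e-05) = 2122 rad/s.
Step 2 — f₀ = ω₀/(2π) = 337.8 Hz.
Step 3 — Parallel Q: Q = R/(ω₀L) = 1580/(2122·0.005) = 148.9.
Step 4 — Bandwidth: Δω = ω₀/Q = 14.25 rad/s; BW = Δω/(2π) = 2.269 Hz.

(a) f₀ = 337.8 Hz  (b) Q = 148.9  (c) BW = 2.269 Hz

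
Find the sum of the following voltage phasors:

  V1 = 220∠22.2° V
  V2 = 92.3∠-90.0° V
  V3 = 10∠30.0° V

Step 1 — Convert each phasor to rectangular form:
  V1 = 220·(cos(22.2°) + j·sin(22.2°)) = 203.7 + j83.12 V
  V2 = 92.3·(cos(-90.0°) + j·sin(-90.0°)) = 0 - j92.3 V
  V3 = 10·(cos(30.0°) + j·sin(30.0°)) = 8.66 + j5 V
Step 2 — Sum components: V_total = 212.4 - j4.175 V.
Step 3 — Convert to polar: |V_total| = 212.4 V, ∠V_total = -1.1°.

V_total = 212.4∠-1.1° V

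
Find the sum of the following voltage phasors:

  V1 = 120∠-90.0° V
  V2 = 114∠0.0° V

Step 1 — Convert each phasor to rectangular form:
  V1 = 120·(cos(-90.0°) + j·sin(-90.0°)) = 0 - j120 V
  V2 = 114·(cos(0.0°) + j·sin(0.0°)) = 114 V
Step 2 — Sum components: V_total = 114 - j120 V.
Step 3 — Convert to polar: |V_total| = 165.5 V, ∠V_total = -46.5°.

V_total = 165.5∠-46.5° V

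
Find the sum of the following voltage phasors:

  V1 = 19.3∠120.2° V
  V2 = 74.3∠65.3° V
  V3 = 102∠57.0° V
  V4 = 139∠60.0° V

Step 1 — Convert each phasor to rectangular form:
  V1 = 19.3·(cos(120.2°) + j·sin(120.2°)) = -9.708 + j16.68 V
  V2 = 74.3·(cos(65.3°) + j·sin(65.3°)) = 31.05 + j67.5 V
  V3 = 102·(cos(57.0°) + j·sin(57.0°)) = 55.55 + j85.54 V
  V4 = 139·(cos(60.0°) + j·sin(60.0°)) = 69.5 + j120.4 V
Step 2 — Sum components: V_total = 146.4 + j290.1 V.
Step 3 — Convert to polar: |V_total| = 324.9 V, ∠V_total = 63.2°.

V_total = 324.9∠63.2° V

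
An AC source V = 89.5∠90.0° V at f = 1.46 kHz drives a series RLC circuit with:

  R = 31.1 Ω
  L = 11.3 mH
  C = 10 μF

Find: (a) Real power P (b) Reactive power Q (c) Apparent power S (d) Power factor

Step 1 — Angular frequency: ω = 2π·f = 2π·1460 = 9173 rad/s.
Step 2 — Component impedances:
  R: Z = R = 31.1 Ω
  L: Z = jωL = j·9173·0.0113 = 0 + j103.7 Ω
  C: Z = 1/(jωC) = -j/(ω·C) = 0 - j10.9 Ω
Step 3 — Series combination: Z_total = R + L + C = 31.1 + j92.76 Ω = 97.83∠71.5° Ω.
Step 4 — Source phasor: V = 89.5∠90.0° V = 0 + j89.5 V.
Step 5 — Current: I = V / Z = 0.8674 + j0.2908 A = 0.9148∠18.5° A.
Step 6 — Complex power: S = V·I* = 26.03 + j77.63 VA.
Step 7 — Real power: P = Re(S) = 26.03 W.
Step 8 — Reactive power: Q = Im(S) = 77.63 VAR.
Step 9 — Apparent power: |S| = 81.88 VA.
Step 10 — Power factor: PF = P/|S| = 0.3179 (lagging).

(a) P = 26.03 W  (b) Q = 77.63 VAR  (c) S = 81.88 VA  (d) PF = 0.3179 (lagging)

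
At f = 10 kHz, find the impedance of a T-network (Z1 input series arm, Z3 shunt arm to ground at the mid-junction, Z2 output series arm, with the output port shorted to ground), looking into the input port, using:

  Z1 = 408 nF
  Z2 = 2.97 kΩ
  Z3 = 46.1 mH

Step 1 — Angular frequency: ω = 2π·f = 2π·1e+04 = 6.283e+04 rad/s.
Step 2 — Component impedances:
  Z1: Z = 1/(jωC) = -j/(ω·C) = 0 - j39.01 Ω
  Z2: Z = R = 2970 Ω
  Z3: Z = jωL = j·6.283e+04·0.0461 = 0 + j2897 Ω
Step 3 — With the output port shorted to ground, the output series arm Z2 runs from the junction to ground; the shunt arm Z3 also runs from the junction to ground. They appear in parallel: Z3 || Z2 = 1448 + j1485 Ω.
Step 4 — Series with input arm Z1: Z_in = Z1 + (Z3 || Z2) = 1448 + j1446 Ω = 2046∠45.0° Ω.

Z = 1448 + j1446 Ω = 2046∠45.0° Ω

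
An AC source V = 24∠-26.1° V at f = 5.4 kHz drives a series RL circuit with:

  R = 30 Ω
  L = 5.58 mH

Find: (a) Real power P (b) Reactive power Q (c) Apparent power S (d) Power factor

Step 1 — Angular frequency: ω = 2π·f = 2π·5400 = 3.393e+04 rad/s.
Step 2 — Component impedances:
  R: Z = R = 30 Ω
  L: Z = jωL = j·3.393e+04·0.00558 = 0 + j189.3 Ω
Step 3 — Series combination: Z_total = R + L = 30 + j189.3 Ω = 191.7∠81.0° Ω.
Step 4 — Source phasor: V = 24∠-26.1° V = 21.55 - j10.56 V.
Step 5 — Current: I = V / Z = -0.03681 - j0.1197 A = 0.1252∠-107.1° A.
Step 6 — Complex power: S = V·I* = 0.4703 + j2.968 VA.
Step 7 — Real power: P = Re(S) = 0.4703 W.
Step 8 — Reactive power: Q = Im(S) = 2.968 VAR.
Step 9 — Apparent power: |S| = 3.005 VA.
Step 10 — Power factor: PF = P/|S| = 0.1565 (lagging).

(a) P = 0.4703 W  (b) Q = 2.968 VAR  (c) S = 3.005 VA  (d) PF = 0.1565 (lagging)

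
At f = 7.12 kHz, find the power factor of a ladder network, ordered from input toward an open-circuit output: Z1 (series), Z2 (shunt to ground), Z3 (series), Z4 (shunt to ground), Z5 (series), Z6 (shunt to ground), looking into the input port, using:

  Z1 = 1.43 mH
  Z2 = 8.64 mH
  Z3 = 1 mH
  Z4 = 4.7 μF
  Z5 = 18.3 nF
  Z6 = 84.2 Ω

Step 1 — Angular frequency: ω = 2π·f = 2π·7120 = 4.474e+04 rad/s.
Step 2 — Component impedances:
  Z1: Z = jωL = j·4.474e+04·0.00143 = 0 + j63.97 Ω
  Z2: Z = jωL = j·4.474e+04·0.00864 = 0 + j386.5 Ω
  Z3: Z = jωL = j·4.474e+04·0.001 = 0 + j44.74 Ω
  Z4: Z = 1/(jωC) = -j/(ω·C) = 0 - j4.756 Ω
  Z5: Z = 1/(jωC) = -j/(ω·C) = 0 - j1221 Ω
  Z6: Z = R = 84.2 Ω
Step 3 — Ladder network (open output): work backward from the far end, alternating series and parallel combinations. Z_in = 0.001035 + j100.2 Ω = 100.2∠90.0° Ω.
Step 4 — Power factor: PF = cos(φ) = Re(Z)/|Z| = 0.001035/100.2 = 1.033e-05.
Step 5 — Type: Im(Z) = 100.2 ⇒ lagging (phase φ = 90.0°).

PF = 1.033e-05 (lagging, φ = 90.0°)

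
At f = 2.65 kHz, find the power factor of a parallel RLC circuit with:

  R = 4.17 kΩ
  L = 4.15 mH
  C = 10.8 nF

Step 1 — Angular frequency: ω = 2π·f = 2π·2650 = 1.665e+04 rad/s.
Step 2 — Component impedances:
  R: Z = R = 4170 Ω
  L: Z = jωL = j·1.665e+04·0.00415 = 0 + j69.1 Ω
  C: Z = 1/(jωC) = -j/(ω·C) = 0 - j5561 Ω
Step 3 — Parallel combination: 1/Z_total = 1/R + 1/L + 1/C; Z_total = 1.174 + j69.95 Ω = 69.96∠89.0° Ω.
Step 4 — Power factor: PF = cos(φ) = Re(Z)/|Z| = 1.174/69.96 = 0.01678.
Step 5 — Type: Im(Z) = 69.95 ⇒ lagging (phase φ = 89.0°).

PF = 0.01678 (lagging, φ = 89.0°)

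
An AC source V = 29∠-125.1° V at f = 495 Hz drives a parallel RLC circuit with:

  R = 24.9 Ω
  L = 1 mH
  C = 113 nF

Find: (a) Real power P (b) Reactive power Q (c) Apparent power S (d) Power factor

Step 1 — Angular frequency: ω = 2π·f = 2π·495 = 3110 rad/s.
Step 2 — Component impedances:
  R: Z = R = 24.9 Ω
  L: Z = jωL = j·3110·0.001 = 0 + j3.11 Ω
  C: Z = 1/(jωC) = -j/(ω·C) = 0 - j2845 Ω
Step 3 — Parallel combination: 1/Z_total = 1/R + 1/L + 1/C; Z_total = 0.3833 + j3.066 Ω = 3.09∠82.9° Ω.
Step 4 — Source phasor: V = 29∠-125.1° V = -16.68 - j23.73 V.
Step 5 — Current: I = V / Z = -8.29 + j4.403 A = 9.387∠152.0° A.
Step 6 — Complex power: S = V·I* = 33.78 + j270.1 VA.
Step 7 — Real power: P = Re(S) = 33.78 W.
Step 8 — Reactive power: Q = Im(S) = 270.1 VAR.
Step 9 — Apparent power: |S| = 272.2 VA.
Step 10 — Power factor: PF = P/|S| = 0.1241 (lagging).

(a) P = 33.78 W  (b) Q = 270.1 VAR  (c) S = 272.2 VA  (d) PF = 0.1241 (lagging)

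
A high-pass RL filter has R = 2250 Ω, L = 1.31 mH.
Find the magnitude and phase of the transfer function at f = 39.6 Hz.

Step 1 — Angular frequency: ω = 2π·39.6 = 248.8 rad/s.
Step 2 — Transfer function: H(jω) = jωL/(R + jωL).
Step 3 — Numerator jωL = j·0.3259; denominator R + jωL = 2250 + j0.3259.
Step 4 — H = 2.099e-08 + j0.0001449.
Step 5 — Magnitude: |H| = 0.0001449 (-76.8 dB); phase: φ = 90.0°.

|H| = 0.0001449 (-76.8 dB), φ = 90.0°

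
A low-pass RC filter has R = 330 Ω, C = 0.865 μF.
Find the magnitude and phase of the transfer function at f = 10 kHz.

Step 1 — Angular frequency: ω = 2π·1e+04 = 6.283e+04 rad/s.
Step 2 — Transfer function: H(jω) = 1/(1 + jωRC).
Step 3 — Denominator: 1 + jωRC = 1 + j·6.283e+04·330·8.65e-07 = 1 + j17.94.
Step 4 — H = 0.003099 - j0.05558.
Step 5 — Magnitude: |H| = 0.05567 (-25.1 dB); phase: φ = -86.8°.

|H| = 0.05567 (-25.1 dB), φ = -86.8°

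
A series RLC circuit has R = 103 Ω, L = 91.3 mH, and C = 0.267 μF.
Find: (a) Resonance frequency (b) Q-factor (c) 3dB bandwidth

Step 1 — Resonance: ω₀ = 1/√(LC) = 1/√(0.0913·2.67e-07) = 6405 rad/s.
Step 2 — f₀ = ω₀/(2π) = 1019 Hz.
Step 3 — Series Q: Q = ω₀L/R = 6405·0.0913/103 = 5.677.
Step 4 — Bandwidth: Δω = ω₀/Q = 1128 rad/s; BW = Δω/(2π) = 179.6 Hz.

(a) f₀ = 1019 Hz  (b) Q = 5.677  (c) BW = 179.6 Hz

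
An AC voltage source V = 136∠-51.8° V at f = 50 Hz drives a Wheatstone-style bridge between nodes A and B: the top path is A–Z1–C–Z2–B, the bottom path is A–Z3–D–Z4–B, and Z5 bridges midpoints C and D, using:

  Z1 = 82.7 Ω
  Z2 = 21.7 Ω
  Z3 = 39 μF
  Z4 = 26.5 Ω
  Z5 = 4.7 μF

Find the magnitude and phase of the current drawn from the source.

Step 1 — Angular frequency: ω = 2π·f = 2π·50 = 314.2 rad/s.
Step 2 — Component impedances:
  Z1: Z = R = 82.7 Ω
  Z2: Z = R = 21.7 Ω
  Z3: Z = 1/(jωC) = -j/(ω·C) = 0 - j81.62 Ω
  Z4: Z = R = 26.5 Ω
  Z5: Z = 1/(jωC) = -j/(ω·C) = 0 - j677.3 Ω
Step 3 — Bridge requires nodal analysis (the Z5 bridge couples midpoints C and D, so the two paths cannot be reduced to a simple series/parallel combination). Setting node B to ground and injecting 1 A at node A, the 3-node admittance system at A, C, D solves to V_A = Z_AB = 44.76 - j37.02 Ω = 58.09∠-39.6° Ω.
Step 4 — Source phasor: V = 136∠-51.8° V = 84.1 - j106.9 V.
Step 5 — Ohm's law: I = V / Z_total = (84.1 - j106.9) / (44.76 - j37.02) = 2.288 - j0.4952 A.
Step 6 — Convert to polar: |I| = 2.341 A, ∠I = -12.2°.

I = 2.341∠-12.2° A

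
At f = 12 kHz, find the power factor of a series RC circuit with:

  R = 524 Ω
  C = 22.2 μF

Step 1 — Angular frequency: ω = 2π·f = 2π·1.2e+04 = 7.54e+04 rad/s.
Step 2 — Component impedances:
  R: Z = R = 524 Ω
  C: Z = 1/(jωC) = -j/(ω·C) = 0 - j0.5974 Ω
Step 3 — Series combination: Z_total = R + C = 524 - j0.5974 Ω = 524∠-0.1° Ω.
Step 4 — Power factor: PF = cos(φ) = Re(Z)/|Z| = 524/524 = 1.
Step 5 — Type: Im(Z) = -0.5974 ⇒ leading (phase φ = -0.1°).

PF = 1 (leading, φ = -0.1°)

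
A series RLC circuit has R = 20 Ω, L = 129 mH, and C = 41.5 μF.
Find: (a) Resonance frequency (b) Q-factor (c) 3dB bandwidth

Step 1 — Resonance condition Im(Z)=0 gives ω₀ = 1/√(LC).
Step 2 — ω₀ = 1/√(0.129·4.15e-05) = 432.2 rad/s.
Step 3 — f₀ = ω₀/(2π) = 68.79 Hz.
Step 4 — Series Q: Q = ω₀L/R = 432.2·0.129/20 = 2.788.
Step 5 — 3dB bandwidth: Δω = ω₀/Q = 155 rad/s; BW = Δω/(2π) = 24.68 Hz.

(a) f₀ = 68.79 Hz  (b) Q = 2.788  (c) BW = 24.68 Hz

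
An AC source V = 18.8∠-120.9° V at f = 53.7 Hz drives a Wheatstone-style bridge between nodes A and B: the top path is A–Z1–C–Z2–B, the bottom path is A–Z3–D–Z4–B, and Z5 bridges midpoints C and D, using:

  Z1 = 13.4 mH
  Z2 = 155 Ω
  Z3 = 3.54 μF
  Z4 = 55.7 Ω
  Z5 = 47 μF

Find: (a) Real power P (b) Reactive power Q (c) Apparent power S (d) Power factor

Step 1 — Angular frequency: ω = 2π·f = 2π·53.7 = 337.4 rad/s.
Step 2 — Component impedances:
  Z1: Z = jωL = j·337.4·0.0134 = 0 + j4.521 Ω
  Z2: Z = R = 155 Ω
  Z3: Z = 1/(jωC) = -j/(ω·C) = 0 - j837.2 Ω
  Z4: Z = R = 55.7 Ω
  Z5: Z = 1/(jωC) = -j/(ω·C) = 0 - j63.06 Ω
Step 3 — Bridge requires nodal analysis (the Z5 bridge couples midpoints C and D, so the two paths cannot be reduced to a simple series/parallel combination). Setting node B to ground and injecting 1 A at node A, the 3-node admittance system at A, C, D solves to V_A = Z_AB = 49.29 - j25.33 Ω = 55.42∠-27.2° Ω.
Step 4 — Source phasor: V = 18.8∠-120.9° V = -9.655 - j16.13 V.
Step 5 — Current: I = V / Z = -0.02187 - j0.3385 A = 0.3392∠-93.7° A.
Step 6 — Complex power: S = V·I* = 5.672 - j2.916 VA.
Step 7 — Real power: P = Re(S) = 5.672 W.
Step 8 — Reactive power: Q = Im(S) = -2.916 VAR.
Step 9 — Apparent power: |S| = 6.378 VA.
Step 10 — Power factor: PF = P/|S| = 0.8894 (leading).

(a) P = 5.672 W  (b) Q = -2.916 VAR  (c) S = 6.378 VA  (d) PF = 0.8894 (leading)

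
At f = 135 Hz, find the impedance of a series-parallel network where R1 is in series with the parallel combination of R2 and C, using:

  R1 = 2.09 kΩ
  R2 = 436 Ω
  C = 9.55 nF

Step 1 — Angular frequency: ω = 2π·f = 2π·135 = 848.2 rad/s.
Step 2 — Component impedances:
  R1: Z = R = 2090 Ω
  R2: Z = R = 436 Ω
  C: Z = 1/(jωC) = -j/(ω·C) = 0 - j1.234e+05 Ω
Step 3 — Parallel branch: R2 || C = 1/(1/R2 + 1/C) = 436 - j1.54 Ω.
Step 4 — Series with R1: Z_total = R1 + (R2 || C) = 2526 - j1.54 Ω = 2526∠-0.0° Ω.

Z = 2526 - j1.54 Ω = 2526∠-0.0° Ω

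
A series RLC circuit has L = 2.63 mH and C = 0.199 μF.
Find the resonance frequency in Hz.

Step 1 — Resonance condition Im(Z)=0 gives ω₀ = 1/√(LC).
Step 2 — ω₀ = 1/√(0.00263·1.99e-07) = 4.371e+04 rad/s.
Step 3 — f₀ = ω₀/(2π) = 6957 Hz.

f₀ = 6957 Hz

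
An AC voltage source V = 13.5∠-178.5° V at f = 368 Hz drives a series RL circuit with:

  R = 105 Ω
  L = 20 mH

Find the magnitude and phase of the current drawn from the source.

Step 1 — Angular frequency: ω = 2π·f = 2π·368 = 2312 rad/s.
Step 2 — Component impedances:
  R: Z = R = 105 Ω
  L: Z = jωL = j·2312·0.02 = 0 + j46.24 Ω
Step 3 — Series combination: Z_total = R + L = 105 + j46.24 Ω = 114.7∠23.8° Ω.
Step 4 — Source phasor: V = 13.5∠-178.5° V = -13.5 - j0.3534 V.
Step 5 — Ohm's law: I = V / Z_total = (-13.5 - j0.3534) / (105 + j46.24) = -0.1089 + j0.04459 A.
Step 6 — Convert to polar: |I| = 0.1177 A, ∠I = 157.7°.

I = 0.1177∠157.7° A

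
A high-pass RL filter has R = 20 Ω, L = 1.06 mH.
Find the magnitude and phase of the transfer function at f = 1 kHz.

Step 1 — Angular frequency: ω = 2π·1000 = 6283 rad/s.
Step 2 — Transfer function: H(jω) = jωL/(R + jωL).
Step 3 — Numerator jωL = j·6.66; denominator R + jωL = 20 + j6.66.
Step 4 — H = 0.09982 + j0.2998.
Step 5 — Magnitude: |H| = 0.316 (-10.0 dB); phase: φ = 71.6°.

|H| = 0.316 (-10.0 dB), φ = 71.6°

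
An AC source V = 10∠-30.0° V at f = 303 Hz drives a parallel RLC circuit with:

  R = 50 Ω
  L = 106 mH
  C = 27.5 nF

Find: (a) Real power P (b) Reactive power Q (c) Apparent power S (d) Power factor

Step 1 — Angular frequency: ω = 2π·f = 2π·303 = 1904 rad/s.
Step 2 — Component impedances:
  R: Z = R = 50 Ω
  L: Z = jωL = j·1904·0.106 = 0 + j201.8 Ω
  C: Z = 1/(jωC) = -j/(ω·C) = 0 - j1.91e+04 Ω
Step 3 — Parallel combination: 1/Z_total = 1/R + 1/L + 1/C; Z_total = 47.17 + j11.56 Ω = 48.56∠13.8° Ω.
Step 4 — Source phasor: V = 10∠-30.0° V = 8.66 - j5 V.
Step 5 — Current: I = V / Z = 0.1487 - j0.1425 A = 0.2059∠-43.8° A.
Step 6 — Complex power: S = V·I* = 2 + j0.4903 VA.
Step 7 — Real power: P = Re(S) = 2 W.
Step 8 — Reactive power: Q = Im(S) = 0.4903 VAR.
Step 9 — Apparent power: |S| = 2.059 VA.
Step 10 — Power factor: PF = P/|S| = 0.9712 (lagging).

(a) P = 2 W  (b) Q = 0.4903 VAR  (c) S = 2.059 VA  (d) PF = 0.9712 (lagging)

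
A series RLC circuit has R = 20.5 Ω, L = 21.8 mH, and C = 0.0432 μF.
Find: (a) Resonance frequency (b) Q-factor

Step 1 — Resonance condition Im(Z)=0 gives ω₀ = 1/√(LC).
Step 2 — ω₀ = 1/√(0.0218·4.32e-08) = 3.259e+04 rad/s.
Step 3 — f₀ = ω₀/(2π) = 5186 Hz.
Step 4 — Series Q: Q = ω₀L/R = 3.259e+04·0.0218/20.5 = 34.65.

(a) f₀ = 5186 Hz  (b) Q = 34.65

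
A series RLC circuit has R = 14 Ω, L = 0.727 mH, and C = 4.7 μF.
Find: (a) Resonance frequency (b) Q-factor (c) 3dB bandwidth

Step 1 — Resonance: ω₀ = 1/√(LC) = 1/√(0.000727·4.7e-06) = 1.711e+04 rad/s.
Step 2 — f₀ = ω₀/(2π) = 2723 Hz.
Step 3 — Series Q: Q = ω₀L/R = 1.711e+04·0.000727/14 = 0.8884.
Step 4 — Bandwidth: Δω = ω₀/Q = 1.926e+04 rad/s; BW = Δω/(2π) = 3065 Hz.

(a) f₀ = 2723 Hz  (b) Q = 0.8884  (c) BW = 3065 Hz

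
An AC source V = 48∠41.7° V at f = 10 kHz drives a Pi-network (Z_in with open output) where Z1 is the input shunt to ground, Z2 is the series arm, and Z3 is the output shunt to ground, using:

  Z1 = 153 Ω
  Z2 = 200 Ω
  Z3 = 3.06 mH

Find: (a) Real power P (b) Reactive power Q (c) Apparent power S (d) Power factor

Step 1 — Angular frequency: ω = 2π·f = 2π·1e+04 = 6.283e+04 rad/s.
Step 2 — Component impedances:
  Z1: Z = R = 153 Ω
  Z2: Z = R = 200 Ω
  Z3: Z = jωL = j·6.283e+04·0.00306 = 0 + j192.3 Ω
Step 3 — With open output, the series arm Z2 and the output shunt Z3 appear in series to ground: Z2 + Z3 = 200 + j192.3 Ω.
Step 4 — Parallel with input shunt Z1: Z_in = Z1 || (Z2 + Z3) = 101.9 + j27.86 Ω = 105.6∠15.3° Ω.
Step 5 — Source phasor: V = 48∠41.7° V = 35.84 + j31.93 V.
Step 6 — Current: I = V / Z = 0.4071 + j0.2021 A = 0.4546∠26.4° A.
Step 7 — Complex power: S = V·I* = 21.05 + j5.756 VA.
Step 8 — Real power: P = Re(S) = 21.05 W.
Step 9 — Reactive power: Q = Im(S) = 5.756 VAR.
Step 10 — Apparent power: |S| = 21.82 VA.
Step 11 — Power factor: PF = P/|S| = 0.9646 (lagging).

(a) P = 21.05 W  (b) Q = 5.756 VAR  (c) S = 21.82 VA  (d) PF = 0.9646 (lagging)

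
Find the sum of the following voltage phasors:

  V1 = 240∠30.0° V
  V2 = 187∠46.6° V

Step 1 — Convert each phasor to rectangular form:
  V1 = 240·(cos(30.0°) + j·sin(30.0°)) = 207.8 + j120 V
  V2 = 187·(cos(46.6°) + j·sin(46.6°)) = 128.5 + j135.9 V
Step 2 — Sum components: V_total = 336.3 + j255.9 V.
Step 3 — Convert to polar: |V_total| = 422.6 V, ∠V_total = 37.3°.

V_total = 422.6∠37.3° V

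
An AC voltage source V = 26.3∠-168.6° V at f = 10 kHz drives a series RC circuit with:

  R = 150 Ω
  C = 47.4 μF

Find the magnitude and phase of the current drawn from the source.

Step 1 — Angular frequency: ω = 2π·f = 2π·1e+04 = 6.283e+04 rad/s.
Step 2 — Component impedances:
  R: Z = R = 150 Ω
  C: Z = 1/(jωC) = -j/(ω·C) = 0 - j0.3358 Ω
Step 3 — Series combination: Z_total = R + C = 150 - j0.3358 Ω = 150∠-0.1° Ω.
Step 4 — Source phasor: V = 26.3∠-168.6° V = -25.78 - j5.198 V.
Step 5 — Ohm's law: I = V / Z_total = (-25.78 - j5.198) / (150 - j0.3358) = -0.1718 - j0.03504 A.
Step 6 — Convert to polar: |I| = 0.1753 A, ∠I = -168.5°.

I = 0.1753∠-168.5° A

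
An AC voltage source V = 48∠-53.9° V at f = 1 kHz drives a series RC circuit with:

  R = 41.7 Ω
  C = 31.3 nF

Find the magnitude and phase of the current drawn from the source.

Step 1 — Angular frequency: ω = 2π·f = 2π·1000 = 6283 rad/s.
Step 2 — Component impedances:
  R: Z = R = 41.7 Ω
  C: Z = 1/(jωC) = -j/(ω·C) = 0 - j5085 Ω
Step 3 — Series combination: Z_total = R + C = 41.7 - j5085 Ω = 5085∠-89.5° Ω.
Step 4 — Source phasor: V = 48∠-53.9° V = 28.28 - j38.78 V.
Step 5 — Ohm's law: I = V / Z_total = (28.28 - j38.78) / (41.7 - j5085) = 0.007672 + j0.005499 A.
Step 6 — Convert to polar: |I| = 0.00944 A, ∠I = 35.6°.

I = 0.00944∠35.6° A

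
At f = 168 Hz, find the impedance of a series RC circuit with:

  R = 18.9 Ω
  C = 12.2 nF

Step 1 — Angular frequency: ω = 2π·f = 2π·168 = 1056 rad/s.
Step 2 — Component impedances:
  R: Z = R = 18.9 Ω
  C: Z = 1/(jωC) = -j/(ω·C) = 0 - j7.765e+04 Ω
Step 3 — Series combination: Z_total = R + C = 18.9 - j7.765e+04 Ω = 7.765e+04∠-90.0° Ω.

Z = 18.9 - j7.765e+04 Ω = 7.765e+04∠-90.0° Ω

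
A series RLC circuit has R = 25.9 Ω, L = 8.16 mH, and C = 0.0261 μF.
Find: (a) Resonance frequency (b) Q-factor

Step 1 — Resonance condition Im(Z)=0 gives ω₀ = 1/√(LC).
Step 2 — ω₀ = 1/√(0.00816·2.61e-08) = 6.852e+04 rad/s.
Step 3 — f₀ = ω₀/(2π) = 1.091e+04 Hz.
Step 4 — Series Q: Q = ω₀L/R = 6.852e+04·0.00816/25.9 = 21.59.

(a) f₀ = 1.091e+04 Hz  (b) Q = 21.59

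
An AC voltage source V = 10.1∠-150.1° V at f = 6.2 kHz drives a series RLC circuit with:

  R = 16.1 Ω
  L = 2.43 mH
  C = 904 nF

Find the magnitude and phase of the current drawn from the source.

Step 1 — Angular frequency: ω = 2π·f = 2π·6200 = 3.896e+04 rad/s.
Step 2 — Component impedances:
  R: Z = R = 16.1 Ω
  L: Z = jωL = j·3.896e+04·0.00243 = 0 + j94.66 Ω
  C: Z = 1/(jωC) = -j/(ω·C) = 0 - j28.4 Ω
Step 3 — Series combination: Z_total = R + L + C = 16.1 + j66.27 Ω = 68.19∠76.3° Ω.
Step 4 — Source phasor: V = 10.1∠-150.1° V = -8.756 - j5.035 V.
Step 5 — Ohm's law: I = V / Z_total = (-8.756 - j5.035) / (16.1 + j66.27) = -0.1021 + j0.1073 A.
Step 6 — Convert to polar: |I| = 0.1481 A, ∠I = 133.6°.

I = 0.1481∠133.6° A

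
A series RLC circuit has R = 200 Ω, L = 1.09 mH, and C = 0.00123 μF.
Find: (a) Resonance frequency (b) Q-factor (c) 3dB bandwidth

Step 1 — Resonance condition Im(Z)=0 gives ω₀ = 1/√(LC).
Step 2 — ω₀ = 1/√(0.00109·1.23e-09) = 8.636e+05 rad/s.
Step 3 — f₀ = ω₀/(2π) = 1.375e+05 Hz.
Step 4 — Series Q: Q = ω₀L/R = 8.636e+05·0.00109/200 = 4.707.
Step 5 — 3dB bandwidth: Δω = ω₀/Q = 1.835e+05 rad/s; BW = Δω/(2π) = 2.92e+04 Hz.

(a) f₀ = 1.375e+05 Hz  (b) Q = 4.707  (c) BW = 2.92e+04 Hz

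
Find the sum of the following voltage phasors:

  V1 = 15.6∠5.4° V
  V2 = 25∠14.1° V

Step 1 — Convert each phasor to rectangular form:
  V1 = 15.6·(cos(5.4°) + j·sin(5.4°)) = 15.53 + j1.468 V
  V2 = 25·(cos(14.1°) + j·sin(14.1°)) = 24.25 + j6.09 V
Step 2 — Sum components: V_total = 39.78 + j7.558 V.
Step 3 — Convert to polar: |V_total| = 40.49 V, ∠V_total = 10.8°.

V_total = 40.49∠10.8° V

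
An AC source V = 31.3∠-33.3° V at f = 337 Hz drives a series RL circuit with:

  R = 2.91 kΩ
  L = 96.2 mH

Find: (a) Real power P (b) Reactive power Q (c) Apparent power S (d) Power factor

Step 1 — Angular frequency: ω = 2π·f = 2π·337 = 2117 rad/s.
Step 2 — Component impedances:
  R: Z = R = 2910 Ω
  L: Z = jωL = j·2117·0.0962 = 0 + j203.7 Ω
Step 3 — Series combination: Z_total = R + L = 2910 + j203.7 Ω = 2917∠4.0° Ω.
Step 4 — Source phasor: V = 31.3∠-33.3° V = 26.16 - j17.18 V.
Step 5 — Current: I = V / Z = 0.008535 - j0.006503 A = 0.01073∠-37.3° A.
Step 6 — Complex power: S = V·I* = 0.335 + j0.02345 VA.
Step 7 — Real power: P = Re(S) = 0.335 W.
Step 8 — Reactive power: Q = Im(S) = 0.02345 VAR.
Step 9 — Apparent power: |S| = 0.3358 VA.
Step 10 — Power factor: PF = P/|S| = 0.9976 (lagging).

(a) P = 0.335 W  (b) Q = 0.02345 VAR  (c) S = 0.3358 VA  (d) PF = 0.9976 (lagging)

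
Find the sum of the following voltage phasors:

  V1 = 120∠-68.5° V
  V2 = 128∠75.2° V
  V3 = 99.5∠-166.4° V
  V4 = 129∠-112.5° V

Step 1 — Convert each phasor to rectangular form:
  V1 = 120·(cos(-68.5°) + j·sin(-68.5°)) = 43.98 - j111.7 V
  V2 = 128·(cos(75.2°) + j·sin(75.2°)) = 32.7 + j123.8 V
  V3 = 99.5·(cos(-166.4°) + j·sin(-166.4°)) = -96.71 - j23.4 V
  V4 = 129·(cos(-112.5°) + j·sin(-112.5°)) = -49.37 - j119.2 V
Step 2 — Sum components: V_total = -69.4 - j130.5 V.
Step 3 — Convert to polar: |V_total| = 147.8 V, ∠V_total = -118.0°.

V_total = 147.8∠-118.0° V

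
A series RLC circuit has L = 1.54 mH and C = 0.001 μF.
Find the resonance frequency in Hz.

Step 1 — Resonance condition Im(Z)=0 gives ω₀ = 1/√(LC).
Step 2 — ω₀ = 1/√(0.00154·1e-09) = 8.058e+05 rad/s.
Step 3 — f₀ = ω₀/(2π) = 1.283e+05 Hz.

f₀ = 1.283e+05 Hz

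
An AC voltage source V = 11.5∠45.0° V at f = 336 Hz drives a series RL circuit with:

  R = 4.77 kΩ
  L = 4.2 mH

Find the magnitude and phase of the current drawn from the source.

Step 1 — Angular frequency: ω = 2π·f = 2π·336 = 2111 rad/s.
Step 2 — Component impedances:
  R: Z = R = 4770 Ω
  L: Z = jωL = j·2111·0.0042 = 0 + j8.867 Ω
Step 3 — Series combination: Z_total = R + L = 4770 + j8.867 Ω = 4770∠0.1° Ω.
Step 4 — Source phasor: V = 11.5∠45.0° V = 8.132 + j8.132 V.
Step 5 — Ohm's law: I = V / Z_total = (8.132 + j8.132) / (4770 + j8.867) = 0.001708 + j0.001702 A.
Step 6 — Convert to polar: |I| = 0.002411 A, ∠I = 44.9°.

I = 0.002411∠44.9° A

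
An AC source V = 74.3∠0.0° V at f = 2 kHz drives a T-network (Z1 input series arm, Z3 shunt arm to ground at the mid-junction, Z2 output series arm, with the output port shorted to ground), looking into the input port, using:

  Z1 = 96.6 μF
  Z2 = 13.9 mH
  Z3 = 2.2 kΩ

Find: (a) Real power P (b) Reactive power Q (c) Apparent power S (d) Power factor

Step 1 — Angular frequency: ω = 2π·f = 2π·2000 = 1.257e+04 rad/s.
Step 2 — Component impedances:
  Z1: Z = 1/(jωC) = -j/(ω·C) = 0 - j0.8238 Ω
  Z2: Z = jωL = j·1.257e+04·0.0139 = 0 + j174.7 Ω
  Z3: Z = R = 2200 Ω
Step 3 — With the output port shorted to ground, the output series arm Z2 runs from the junction to ground; the shunt arm Z3 also runs from the junction to ground. They appear in parallel: Z3 || Z2 = 13.78 + j173.6 Ω.
Step 4 — Series with input arm Z1: Z_in = Z1 + (Z3 || Z2) = 13.78 + j172.8 Ω = 173.3∠85.4° Ω.
Step 5 — Source phasor: V = 74.3∠0.0° V = 74.3 V.
Step 6 — Current: I = V / Z = 0.03409 - j0.4274 A = 0.4287∠-85.4° A.
Step 7 — Complex power: S = V·I* = 2.533 + j31.75 VA.
Step 8 — Real power: P = Re(S) = 2.533 W.
Step 9 — Reactive power: Q = Im(S) = 31.75 VAR.
Step 10 — Apparent power: |S| = 31.85 VA.
Step 11 — Power factor: PF = P/|S| = 0.07952 (lagging).

(a) P = 2.533 W  (b) Q = 31.75 VAR  (c) S = 31.85 VA  (d) PF = 0.07952 (lagging)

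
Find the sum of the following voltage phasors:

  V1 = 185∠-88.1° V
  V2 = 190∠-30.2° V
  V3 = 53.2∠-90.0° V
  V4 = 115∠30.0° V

Step 1 — Convert each phasor to rectangular form:
  V1 = 185·(cos(-88.1°) + j·sin(-88.1°)) = 6.134 - j184.9 V
  V2 = 190·(cos(-30.2°) + j·sin(-30.2°)) = 164.2 - j95.57 V
  V3 = 53.2·(cos(-90.0°) + j·sin(-90.0°)) = 0 - j53.2 V
  V4 = 115·(cos(30.0°) + j·sin(30.0°)) = 99.59 + j57.5 V
Step 2 — Sum components: V_total = 269.9 - j276.2 V.
Step 3 — Convert to polar: |V_total| = 386.2 V, ∠V_total = -45.7°.

V_total = 386.2∠-45.7° V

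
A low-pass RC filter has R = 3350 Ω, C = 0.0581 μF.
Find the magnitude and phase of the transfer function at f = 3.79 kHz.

Step 1 — Angular frequency: ω = 2π·3790 = 2.381e+04 rad/s.
Step 2 — Transfer function: H(jω) = 1/(1 + jωRC).
Step 3 — Denominator: 1 + jωRC = 1 + j·2.381e+04·3350·5.81e-08 = 1 + j4.635.
Step 4 — H = 0.04448 - j0.2062.
Step 5 — Magnitude: |H| = 0.2109 (-13.5 dB); phase: φ = -77.8°.

|H| = 0.2109 (-13.5 dB), φ = -77.8°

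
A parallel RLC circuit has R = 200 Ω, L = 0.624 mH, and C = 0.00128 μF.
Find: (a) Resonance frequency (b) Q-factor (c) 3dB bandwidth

Step 1 — Resonance: ω₀ = 1/√(LC) = 1/√(0.000624·1.28e-09) = 1.119e+06 rad/s.
Step 2 — f₀ = ω₀/(2π) = 1.781e+05 Hz.
Step 3 — Parallel Q: Q = R/(ω₀L) = 200/(1.119e+06·0.000624) = 0.2864.
Step 4 — Bandwidth: Δω = ω₀/Q = 3.906e+06 rad/s; BW = Δω/(2π) = 6.217e+05 Hz.

(a) f₀ = 1.781e+05 Hz  (b) Q = 0.2864  (c) BW = 6.217e+05 Hz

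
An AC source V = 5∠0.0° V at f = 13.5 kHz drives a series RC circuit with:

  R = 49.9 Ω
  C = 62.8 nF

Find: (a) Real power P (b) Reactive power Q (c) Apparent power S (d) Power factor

Step 1 — Angular frequency: ω = 2π·f = 2π·1.35e+04 = 8.482e+04 rad/s.
Step 2 — Component impedances:
  R: Z = R = 49.9 Ω
  C: Z = 1/(jωC) = -j/(ω·C) = 0 - j187.7 Ω
Step 3 — Series combination: Z_total = R + C = 49.9 - j187.7 Ω = 194.2∠-75.1° Ω.
Step 4 — Source phasor: V = 5∠0.0° V = 5 V.
Step 5 — Current: I = V / Z = 0.006613 + j0.02488 A = 0.02574∠75.1° A.
Step 6 — Complex power: S = V·I* = 0.03306 - j0.1244 VA.
Step 7 — Real power: P = Re(S) = 0.03306 W.
Step 8 — Reactive power: Q = Im(S) = -0.1244 VAR.
Step 9 — Apparent power: |S| = 0.1287 VA.
Step 10 — Power factor: PF = P/|S| = 0.2569 (leading).

(a) P = 0.03306 W  (b) Q = -0.1244 VAR  (c) S = 0.1287 VA  (d) PF = 0.2569 (leading)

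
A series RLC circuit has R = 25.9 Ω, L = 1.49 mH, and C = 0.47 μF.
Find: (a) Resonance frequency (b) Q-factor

Step 1 — Resonance condition Im(Z)=0 gives ω₀ = 1/√(LC).
Step 2 — ω₀ = 1/√(0.00149·4.7e-07) = 3.779e+04 rad/s.
Step 3 — f₀ = ω₀/(2π) = 6014 Hz.
Step 4 — Series Q: Q = ω₀L/R = 3.779e+04·0.00149/25.9 = 2.174.

(a) f₀ = 6014 Hz  (b) Q = 2.174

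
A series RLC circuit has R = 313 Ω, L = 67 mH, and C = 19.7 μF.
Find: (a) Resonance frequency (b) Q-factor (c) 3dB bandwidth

Step 1 — Resonance condition Im(Z)=0 gives ω₀ = 1/√(LC).
Step 2 — ω₀ = 1/√(0.067·1.97e-05) = 870.4 rad/s.
Step 3 — f₀ = ω₀/(2π) = 138.5 Hz.
Step 4 — Series Q: Q = ω₀L/R = 870.4·0.067/313 = 0.1863.
Step 5 — 3dB bandwidth: Δω = ω₀/Q = 4672 rad/s; BW = Δω/(2π) = 743.5 Hz.

(a) f₀ = 138.5 Hz  (b) Q = 0.1863  (c) BW = 743.5 Hz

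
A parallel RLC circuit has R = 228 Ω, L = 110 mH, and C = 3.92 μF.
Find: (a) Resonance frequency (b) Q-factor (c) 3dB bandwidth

Step 1 — Resonance: ω₀ = 1/√(LC) = 1/√(0.11·3.92e-06) = 1523 rad/s.
Step 2 — f₀ = ω₀/(2π) = 242.4 Hz.
Step 3 — Parallel Q: Q = R/(ω₀L) = 228/(1523·0.11) = 1.361.
Step 4 — Bandwidth: Δω = ω₀/Q = 1119 rad/s; BW = Δω/(2π) = 178.1 Hz.

(a) f₀ = 242.4 Hz  (b) Q = 1.361  (c) BW = 178.1 Hz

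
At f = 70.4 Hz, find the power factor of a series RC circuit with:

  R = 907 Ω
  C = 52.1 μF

Step 1 — Angular frequency: ω = 2π·f = 2π·70.4 = 442.3 rad/s.
Step 2 — Component impedances:
  R: Z = R = 907 Ω
  C: Z = 1/(jωC) = -j/(ω·C) = 0 - j43.39 Ω
Step 3 — Series combination: Z_total = R + C = 907 - j43.39 Ω = 908∠-2.7° Ω.
Step 4 — Power factor: PF = cos(φ) = Re(Z)/|Z| = 907/908 = 0.9989.
Step 5 — Type: Im(Z) = -43.39 ⇒ leading (phase φ = -2.7°).

PF = 0.9989 (leading, φ = -2.7°)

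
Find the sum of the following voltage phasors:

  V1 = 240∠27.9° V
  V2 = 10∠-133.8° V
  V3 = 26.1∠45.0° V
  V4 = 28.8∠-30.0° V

Step 1 — Convert each phasor to rectangular form:
  V1 = 240·(cos(27.9°) + j·sin(27.9°)) = 212.1 + j112.3 V
  V2 = 10·(cos(-133.8°) + j·sin(-133.8°)) = -6.921 - j7.218 V
  V3 = 26.1·(cos(45.0°) + j·sin(45.0°)) = 18.46 + j18.46 V
  V4 = 28.8·(cos(-30.0°) + j·sin(-30.0°)) = 24.94 - j14.4 V
Step 2 — Sum components: V_total = 248.6 + j109.1 V.
Step 3 — Convert to polar: |V_total| = 271.5 V, ∠V_total = 23.7°.

V_total = 271.5∠23.7° V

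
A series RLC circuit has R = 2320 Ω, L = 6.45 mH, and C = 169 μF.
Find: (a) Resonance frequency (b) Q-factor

Step 1 — Resonance condition Im(Z)=0 gives ω₀ = 1/√(LC).
Step 2 — ω₀ = 1/√(0.00645·0.000169) = 957.8 rad/s.
Step 3 — f₀ = ω₀/(2π) = 152.4 Hz.
Step 4 — Series Q: Q = ω₀L/R = 957.8·0.00645/2320 = 0.002663.

(a) f₀ = 152.4 Hz  (b) Q = 0.002663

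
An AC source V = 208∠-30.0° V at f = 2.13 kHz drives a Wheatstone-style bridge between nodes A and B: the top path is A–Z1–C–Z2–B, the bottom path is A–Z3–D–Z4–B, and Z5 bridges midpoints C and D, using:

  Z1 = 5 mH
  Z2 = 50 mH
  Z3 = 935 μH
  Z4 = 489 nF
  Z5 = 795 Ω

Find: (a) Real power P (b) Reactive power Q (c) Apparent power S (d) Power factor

Step 1 — Angular frequency: ω = 2π·f = 2π·2130 = 1.338e+04 rad/s.
Step 2 — Component impedances:
  Z1: Z = jωL = j·1.338e+04·0.005 = 0 + j66.92 Ω
  Z2: Z = jωL = j·1.338e+04·0.05 = 0 + j669.2 Ω
  Z3: Z = jωL = j·1.338e+04·0.000935 = 0 + j12.51 Ω
  Z4: Z = 1/(jωC) = -j/(ω·C) = 0 - j152.8 Ω
  Z5: Z = R = 795 Ω
Step 3 — Bridge requires nodal analysis (the Z5 bridge couples midpoints C and D, so the two paths cannot be reduced to a simple series/parallel combination). Setting node B to ground and injecting 1 A at node A, the 3-node admittance system at A, C, D solves to V_A = Z_AB = 1.217 - j173.4 Ω = 173.4∠-89.6° Ω.
Step 4 — Source phasor: V = 208∠-30.0° V = 180.1 - j104 V.
Step 5 — Current: I = V / Z = 0.6069 + j1.034 A = 1.199∠59.6° A.
Step 6 — Complex power: S = V·I* = 1.75 - j249.5 VA.
Step 7 — Real power: P = Re(S) = 1.75 W.
Step 8 — Reactive power: Q = Im(S) = -249.5 VAR.
Step 9 — Apparent power: |S| = 249.5 VA.
Step 10 — Power factor: PF = P/|S| = 0.007015 (leading).

(a) P = 1.75 W  (b) Q = -249.5 VAR  (c) S = 249.5 VA  (d) PF = 0.007015 (leading)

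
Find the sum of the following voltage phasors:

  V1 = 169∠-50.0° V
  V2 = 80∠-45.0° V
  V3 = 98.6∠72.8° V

Step 1 — Convert each phasor to rectangular form:
  V1 = 169·(cos(-50.0°) + j·sin(-50.0°)) = 108.6 - j129.5 V
  V2 = 80·(cos(-45.0°) + j·sin(-45.0°)) = 56.57 - j56.57 V
  V3 = 98.6·(cos(72.8°) + j·sin(72.8°)) = 29.16 + j94.19 V
Step 2 — Sum components: V_total = 194.4 - j91.84 V.
Step 3 — Convert to polar: |V_total| = 215 V, ∠V_total = -25.3°.

V_total = 215∠-25.3° V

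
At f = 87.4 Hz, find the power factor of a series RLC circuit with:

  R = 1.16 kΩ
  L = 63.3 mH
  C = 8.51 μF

Step 1 — Angular frequency: ω = 2π·f = 2π·87.4 = 549.2 rad/s.
Step 2 — Component impedances:
  R: Z = R = 1160 Ω
  L: Z = jωL = j·549.2·0.0633 = 0 + j34.76 Ω
  C: Z = 1/(jωC) = -j/(ω·C) = 0 - j214 Ω
Step 3 — Series combination: Z_total = R + L + C = 1160 - j179.2 Ω = 1174∠-8.8° Ω.
Step 4 — Power factor: PF = cos(φ) = Re(Z)/|Z| = 1160/1173.76 = 0.9883.
Step 5 — Type: Im(Z) = -179.2 ⇒ leading (phase φ = -8.8°).

PF = 0.9883 (leading, φ = -8.8°)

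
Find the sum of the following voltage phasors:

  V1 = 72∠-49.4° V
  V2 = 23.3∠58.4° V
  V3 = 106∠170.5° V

Step 1 — Convert each phasor to rectangular form:
  V1 = 72·(cos(-49.4°) + j·sin(-49.4°)) = 46.86 - j54.67 V
  V2 = 23.3·(cos(58.4°) + j·sin(58.4°)) = 12.21 + j19.85 V
  V3 = 106·(cos(170.5°) + j·sin(170.5°)) = -104.5 + j17.5 V
Step 2 — Sum components: V_total = -45.48 - j17.33 V.
Step 3 — Convert to polar: |V_total| = 48.67 V, ∠V_total = -159.1°.

V_total = 48.67∠-159.1° V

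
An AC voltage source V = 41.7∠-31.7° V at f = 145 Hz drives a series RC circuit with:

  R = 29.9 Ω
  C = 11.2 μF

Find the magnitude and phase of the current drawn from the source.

Step 1 — Angular frequency: ω = 2π·f = 2π·145 = 911.1 rad/s.
Step 2 — Component impedances:
  R: Z = R = 29.9 Ω
  C: Z = 1/(jωC) = -j/(ω·C) = 0 - j98 Ω
Step 3 — Series combination: Z_total = R + C = 29.9 - j98 Ω = 102.5∠-73.0° Ω.
Step 4 — Source phasor: V = 41.7∠-31.7° V = 35.48 - j21.91 V.
Step 5 — Ohm's law: I = V / Z_total = (35.48 - j21.91) / (29.9 - j98) = 0.3056 + j0.2688 A.
Step 6 — Convert to polar: |I| = 0.407 A, ∠I = 41.3°.

I = 0.407∠41.3° A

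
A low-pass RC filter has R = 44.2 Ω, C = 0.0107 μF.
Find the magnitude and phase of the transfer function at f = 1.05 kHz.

Step 1 — Angular frequency: ω = 2π·1050 = 6597 rad/s.
Step 2 — Transfer function: H(jω) = 1/(1 + jωRC).
Step 3 — Denominator: 1 + jωRC = 1 + j·6597·44.2·1.07e-08 = 1 + j0.00312.
Step 4 — H = 1 - j0.00312.
Step 5 — Magnitude: |H| = 1 (-0.0 dB); phase: φ = -0.2°.

|H| = 1 (-0.0 dB), φ = -0.2°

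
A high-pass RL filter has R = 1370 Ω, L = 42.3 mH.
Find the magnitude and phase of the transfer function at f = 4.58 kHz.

Step 1 — Angular frequency: ω = 2π·4580 = 2.878e+04 rad/s.
Step 2 — Transfer function: H(jω) = jωL/(R + jωL).
Step 3 — Numerator jωL = j·1217; denominator R + jωL = 1370 + j1217.
Step 4 — H = 0.4412 + j0.4965.
Step 5 — Magnitude: |H| = 0.6642 (-3.6 dB); phase: φ = 48.4°.

|H| = 0.6642 (-3.6 dB), φ = 48.4°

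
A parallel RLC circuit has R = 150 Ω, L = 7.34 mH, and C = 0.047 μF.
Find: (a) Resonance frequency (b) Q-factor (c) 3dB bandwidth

Step 1 — Resonance: ω₀ = 1/√(LC) = 1/√(0.00734·4.7e-08) = 5.384e+04 rad/s.
Step 2 — f₀ = ω₀/(2π) = 8569 Hz.
Step 3 — Parallel Q: Q = R/(ω₀L) = 150/(5.384e+04·0.00734) = 0.3796.
Step 4 — Bandwidth: Δω = ω₀/Q = 1.418e+05 rad/s; BW = Δω/(2π) = 2.258e+04 Hz.

(a) f₀ = 8569 Hz  (b) Q = 0.3796  (c) BW = 2.258e+04 Hz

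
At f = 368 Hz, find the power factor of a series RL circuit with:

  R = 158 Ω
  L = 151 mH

Step 1 — Angular frequency: ω = 2π·f = 2π·368 = 2312 rad/s.
Step 2 — Component impedances:
  R: Z = R = 158 Ω
  L: Z = jωL = j·2312·0.151 = 0 + j349.1 Ω
Step 3 — Series combination: Z_total = R + L = 158 + j349.1 Ω = 383.2∠65.7° Ω.
Step 4 — Power factor: PF = cos(φ) = Re(Z)/|Z| = 158/383.2 = 0.4123.
Step 5 — Type: Im(Z) = 349.1 ⇒ lagging (phase φ = 65.7°).

PF = 0.4123 (lagging, φ = 65.7°)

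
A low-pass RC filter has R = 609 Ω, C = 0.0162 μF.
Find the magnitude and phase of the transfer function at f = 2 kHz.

Step 1 — Angular frequency: ω = 2π·2000 = 1.257e+04 rad/s.
Step 2 — Transfer function: H(jω) = 1/(1 + jωRC).
Step 3 — Denominator: 1 + jωRC = 1 + j·1.257e+04·609·1.62e-08 = 1 + j0.124.
Step 4 — H = 0.9849 - j0.1221.
Step 5 — Magnitude: |H| = 0.9924 (-0.1 dB); phase: φ = -7.1°.

|H| = 0.9924 (-0.1 dB), φ = -7.1°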